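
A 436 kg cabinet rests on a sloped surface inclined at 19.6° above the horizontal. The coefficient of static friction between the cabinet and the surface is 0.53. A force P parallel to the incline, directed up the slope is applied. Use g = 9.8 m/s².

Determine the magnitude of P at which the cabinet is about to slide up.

P ≈ 3570 N

At impending motion up the slope, friction acts down-slope at its limit: f = μ_s N.
P is parallel to the surface, so N = m g cos θ = 4030 N.
Along the incline: P = m g sin θ + μ_s N = 1430 + 0.53×4030 = 3570 N.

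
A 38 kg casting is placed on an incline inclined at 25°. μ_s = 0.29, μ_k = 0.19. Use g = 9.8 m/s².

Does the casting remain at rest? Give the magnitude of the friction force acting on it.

f ≈ 64.1 N

N = m g cos θ = 338 N.
Down-slope weight component: m g sin θ = 157 N.
μ_s N = 97.9 N.
157 > 97.9 N, so it slides; kinetic friction f = μ_k N = 0.19×338 = 64.1 N.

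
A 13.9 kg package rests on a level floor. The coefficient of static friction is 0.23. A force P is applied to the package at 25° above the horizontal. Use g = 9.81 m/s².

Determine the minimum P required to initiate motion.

P ≈ 31.3 N

N = m g − P sin α (the pull lifts the package).
At impending slip, P cos α = μ_s N = μ_s (m g − P sin α).
Solving: P (cos α + μ_s sin α) = μ_s m g → P = 0.23×136/(cos 25° + 0.23 sin 25°) = 31.4/1.004 = 31.3 N.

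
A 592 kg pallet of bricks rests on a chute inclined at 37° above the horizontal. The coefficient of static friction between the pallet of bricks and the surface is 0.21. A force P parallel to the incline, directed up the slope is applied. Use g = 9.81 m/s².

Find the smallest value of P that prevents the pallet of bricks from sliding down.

P_min ≈ 2520 N

The pallet of bricks tends to slide down (tan θ > μ_s), so at the point of impending slip friction acts up-slope at its limit: f = μ_s N.
P is parallel to the surface, so N = m g cos θ = 4640 N.
Along the incline: P + μ_s N = m g sin θ, so P = 3500 − 0.21×4640 = 2520 N.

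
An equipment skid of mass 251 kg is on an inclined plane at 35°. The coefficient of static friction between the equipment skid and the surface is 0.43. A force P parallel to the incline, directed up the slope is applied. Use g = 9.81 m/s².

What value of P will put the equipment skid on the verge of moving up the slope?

P ≈ 2280 N

At impending motion up the slope, friction acts down-slope at its limit: f = μ_s N.
P is parallel to the surface, so N = m g cos θ = 2020 N.
Along the incline: P = m g sin θ + μ_s N = 1410 + 0.43×2020 = 2280 N.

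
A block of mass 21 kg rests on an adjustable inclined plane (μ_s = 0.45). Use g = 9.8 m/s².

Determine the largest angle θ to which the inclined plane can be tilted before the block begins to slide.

θ_max ≈ 24.2°

At the slip threshold, m g sin θ = μ_s · m g cos θ, so tan θ = μ_s.
θ_max = arctan(0.45) = 24.2°.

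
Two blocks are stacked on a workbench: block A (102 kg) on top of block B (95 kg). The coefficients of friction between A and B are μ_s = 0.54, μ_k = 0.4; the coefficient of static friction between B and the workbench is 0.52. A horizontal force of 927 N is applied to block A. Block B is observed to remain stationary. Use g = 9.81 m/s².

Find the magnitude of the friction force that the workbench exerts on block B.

Between the blocks, N₁ = m_A g = 1001 N.
Maximum static friction on A from B: μ_s N₁ = 0.54×1001 = 540.3 N.
Since P = 927 N > 540.3 N, A slides on B; the A–B friction is kinetic: f₁ = μ_k N₁ = 0.4×1001 = 400 N.
B experiences an equal 400 N forward from A (third law). B is in equilibrium, so the floor supplies f₂ = 400 N of static friction (limit μ_s(m_A+m_B)g = 1005 N, not exceeded).

f ≈ 400 N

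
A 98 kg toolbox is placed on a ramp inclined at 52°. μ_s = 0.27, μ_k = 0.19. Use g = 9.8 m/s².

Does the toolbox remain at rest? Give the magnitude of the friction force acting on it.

N = m g cos θ = 591 N.
Down-slope weight component: m g sin θ = 757 N.
μ_s N = 160 N.
757 > 160 N, so it slides; kinetic friction f = μ_k N = 0.19×591 = 112 N.

f ≈ 112 N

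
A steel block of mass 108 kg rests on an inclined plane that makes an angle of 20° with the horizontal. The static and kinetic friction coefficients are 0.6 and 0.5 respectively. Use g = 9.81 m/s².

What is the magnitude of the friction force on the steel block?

f ≈ 362 N (up the incline)

The normal reaction is N = m g cos θ = 995.6 N.
Along the slope the weight component is m g sin θ = 362.4 N; friction must supply exactly this, acting up-slope.
Static friction can supply at most μ_s N = 597.4 N.
Since |362.4| ≤ 597.4 N, no slip — friction simply equals what equilibrium demands.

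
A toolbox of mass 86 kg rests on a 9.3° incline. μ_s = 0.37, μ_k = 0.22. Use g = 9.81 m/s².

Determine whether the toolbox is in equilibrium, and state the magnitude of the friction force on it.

f ≈ 136 N

N = m g cos θ = 833 N.
Down-slope weight component: m g sin θ = 136 N.
μ_s N = 308 N.
136 ≤ 308 N, so it stays put; friction = 136 N.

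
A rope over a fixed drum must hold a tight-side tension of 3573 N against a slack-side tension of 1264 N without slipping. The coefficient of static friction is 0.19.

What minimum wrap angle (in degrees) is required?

T₂/T₁ = e^{μβ} → β = ln(T₂/T₁)/μ.
β = ln(3573/1264)/0.19 = 1.039/0.19 = 5.469 rad.
In degrees: β = 5.469 × 180/π = 313°.

β_min ≈ 313°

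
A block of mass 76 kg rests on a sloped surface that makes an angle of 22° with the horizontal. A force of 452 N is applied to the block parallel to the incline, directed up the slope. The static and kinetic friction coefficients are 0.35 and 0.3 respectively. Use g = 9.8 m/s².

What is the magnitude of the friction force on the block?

Normal force: N = m g cos θ = 76 × 9.8 × cos 22° = 690.6 N.
Parallel to the incline, ΣF = 0 gives f = m g sin θ − P = 279 − 452 = -173 N (up-slope positive).
The static-friction ceiling is μ_s N = 0.35 × 690.6 = 241.7 N.
Since |-173| ≤ 241.7 N, no slip — friction simply equals what equilibrium demands.

f ≈ 173 N (down the incline)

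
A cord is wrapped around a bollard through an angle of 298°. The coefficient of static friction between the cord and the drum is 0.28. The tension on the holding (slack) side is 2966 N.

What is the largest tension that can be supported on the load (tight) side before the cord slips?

At impending slip the capstan equation gives T₂/T₁ = e^{μβ} with β in radians.
β = 298° × π/180 = 5.201 rad.
e^{μβ} = e^{0.28×5.201} = 4.29.
T₂ = T₁ · e^{μβ} = 2966 × 4.29 = 12700 N.

T_max ≈ 12700 N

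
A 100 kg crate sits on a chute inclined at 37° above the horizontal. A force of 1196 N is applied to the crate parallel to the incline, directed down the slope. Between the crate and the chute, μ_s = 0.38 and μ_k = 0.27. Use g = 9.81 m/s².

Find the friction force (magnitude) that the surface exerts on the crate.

f ≈ 212 N (up the incline)

Normal force: N = m g cos θ = 100 × 9.81 × cos 37° = 783.5 N.
The friction needed for equilibrium is m g sin θ + P = 590.4 + 1196 = 1786 N, measured positive up-slope.
Maximum static friction available: μ_s N = 0.38 × 783.5 = 297.7 N.
|1786| exceeds 297.7 N, so the crate slips down-slope; friction is kinetic, f = μ_k N = 0.27×783.5 = 212 N.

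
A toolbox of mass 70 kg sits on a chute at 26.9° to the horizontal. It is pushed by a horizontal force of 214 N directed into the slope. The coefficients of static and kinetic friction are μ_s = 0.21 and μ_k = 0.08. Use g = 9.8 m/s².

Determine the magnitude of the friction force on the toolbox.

f ≈ 120 N (up the incline)

Normal direction: N = m g cos θ + P sin θ = 708.6 N.
Along the incline, the net driving force (taking up-slope positive) is P cos θ − m g sin θ = 190.8 − 310.4 = -119.5 N, so equilibrium requires friction f = 119.5 N (up-slope).
The limit of static friction is μ_s N = 148.8 N.
|f_req| = 119.5 ≤ 148.8 N → the toolbox is in equilibrium; friction equals the required value.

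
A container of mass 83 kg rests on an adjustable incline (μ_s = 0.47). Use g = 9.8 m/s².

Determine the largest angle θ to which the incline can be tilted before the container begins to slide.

θ_max ≈ 25.2°

At the slip threshold, m g sin θ = μ_s · m g cos θ, so tan θ = μ_s.
θ_max = arctan(0.47) = 25.2°.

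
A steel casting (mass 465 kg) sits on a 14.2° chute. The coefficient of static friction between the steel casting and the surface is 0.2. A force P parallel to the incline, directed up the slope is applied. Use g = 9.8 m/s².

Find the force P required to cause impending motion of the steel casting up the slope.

At impending motion up the slope, friction acts down-slope at its limit: f = μ_s N.
P is parallel to the surface, so N = m g cos θ = 4420 N.
Along the incline: P = m g sin θ + μ_s N = 1120 + 0.2×4420 = 2000 N.

P ≈ 2000 N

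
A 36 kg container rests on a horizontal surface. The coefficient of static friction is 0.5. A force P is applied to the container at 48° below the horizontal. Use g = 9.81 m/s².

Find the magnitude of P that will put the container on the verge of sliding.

N = m g + P sin α (the push presses the container into the horizontal surface).
At impending slip, P cos α = μ_s N = μ_s (m g + P sin α).
Solving: P (cos α − μ_s sin α) = μ_s m g → P = 0.5×353/(cos 48° − 0.5 sin 48°) = 177/0.2976 = 593 N.

P ≈ 593 N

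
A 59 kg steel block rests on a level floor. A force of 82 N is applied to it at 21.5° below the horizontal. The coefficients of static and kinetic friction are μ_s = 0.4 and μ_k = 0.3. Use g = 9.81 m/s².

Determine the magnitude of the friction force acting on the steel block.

N = m g + P sin α = 578.8 + 82×sin 21.5° = 608.8 N.
For equilibrium, f = P cos α = 82×cos 21.5° = 76.29 N.
The static-friction limit is μ_s N = 243.5 N.
76.29 ≤ 243.5 N → static; friction equals the required 76.3 N.

f ≈ 76.3 N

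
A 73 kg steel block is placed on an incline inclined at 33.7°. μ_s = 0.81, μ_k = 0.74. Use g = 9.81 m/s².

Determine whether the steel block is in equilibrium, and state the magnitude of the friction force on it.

N = m g cos θ = 596 N.
Down-slope weight component: m g sin θ = 397 N.
μ_s N = 483 N.
397 ≤ 483 N, so it stays put; friction = 397 N.

f ≈ 397 N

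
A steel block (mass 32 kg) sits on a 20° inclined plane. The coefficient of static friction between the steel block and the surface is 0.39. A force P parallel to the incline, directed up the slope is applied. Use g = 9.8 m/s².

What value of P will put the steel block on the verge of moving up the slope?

At impending motion up the slope, friction acts down-slope at its limit: f = μ_s N.
P is parallel to the surface, so N = m g cos θ = 295 N.
Along the incline: P = m g sin θ + μ_s N = 107 + 0.39×295 = 222 N.

P ≈ 222 N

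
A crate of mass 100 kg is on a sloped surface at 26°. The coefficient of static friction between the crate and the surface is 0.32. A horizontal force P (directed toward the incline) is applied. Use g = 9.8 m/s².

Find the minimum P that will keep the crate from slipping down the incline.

P_min ≈ 142 N

The crate tends to slide down (tan θ > μ_s), so at the point of impending slip friction acts up-slope at its limit: f = μ_s N.
Perpendicular to the incline: N = m g cos θ + P sin θ.
Along the incline: P cos θ + μ_s N = m g sin θ, i.e. P cos θ + μ_s (m g cos θ + P sin θ) = m g sin θ.
Solving, P (cos θ + μ_s sin θ) = m g (sin θ − μ_s cos θ), so P = 980×0.1508/1.039 = 142 N.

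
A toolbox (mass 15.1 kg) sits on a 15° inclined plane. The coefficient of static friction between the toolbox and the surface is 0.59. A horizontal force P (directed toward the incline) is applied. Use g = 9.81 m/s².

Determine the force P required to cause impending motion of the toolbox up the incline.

At impending motion up the slope, friction acts down-slope at its limit: f = μ_s N.
Perpendicular to the incline: N = m g cos θ + P sin θ.
Along the incline: P cos θ = m g sin θ + μ_s N = m g sin θ + μ_s (m g cos θ + P sin θ).
Solving, P (cos θ − μ_s sin θ) = m g (sin θ + μ_s cos θ), so P = 15.1×9.81×(sin 15° + 0.59 cos 15°)/(cos 15° − 0.59 sin 15°) = 148×0.8287/0.8132 = 151 N.

P ≈ 151 N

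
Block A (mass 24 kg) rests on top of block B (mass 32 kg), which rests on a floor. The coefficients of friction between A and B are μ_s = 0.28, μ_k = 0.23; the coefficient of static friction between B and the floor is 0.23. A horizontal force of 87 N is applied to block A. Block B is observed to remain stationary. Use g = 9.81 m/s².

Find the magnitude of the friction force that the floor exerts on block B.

Normal force at the A–B interface: N₁ = m_A g = 235.4 N.
Maximum static friction on A from B: μ_s N₁ = 0.28×235.4 = 65.92 N.
P = 87 N exceeds that limit, so A slips over B and the interface friction becomes kinetic: f₁ = μ_k N₁ = 0.23×235.4 = 54.2 N.
By Newton's third law B feels 54.2 N forward from A. With B stationary, the floor's static friction on B balances it: f₂ = 54.2 N (well within μ_s(m_A+m_B)g = 126.4 N).

f ≈ 54.2 N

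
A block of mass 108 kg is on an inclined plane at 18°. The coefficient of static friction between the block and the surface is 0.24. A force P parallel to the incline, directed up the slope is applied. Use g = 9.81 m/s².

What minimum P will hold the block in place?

P_min ≈ 85.6 N

The block tends to slide down (tan θ > μ_s), so at the point of impending slip friction acts up-slope at its limit: f = μ_s N.
P is parallel to the surface, so N = m g cos θ = 1010 N.
Along the incline: P + μ_s N = m g sin θ, so P = 327 − 0.24×1010 = 85.6 N.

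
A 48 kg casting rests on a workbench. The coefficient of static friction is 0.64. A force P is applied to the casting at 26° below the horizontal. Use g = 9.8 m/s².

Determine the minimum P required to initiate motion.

P ≈ 487 N

N = m g + P sin α (the push presses the casting into the workbench).
At impending slip, P cos α = μ_s N = μ_s (m g + P sin α).
Solving: P (cos α − μ_s sin α) = μ_s m g → P = 0.64×470/(cos 26° − 0.64 sin 26°) = 301/0.6182 = 487 N.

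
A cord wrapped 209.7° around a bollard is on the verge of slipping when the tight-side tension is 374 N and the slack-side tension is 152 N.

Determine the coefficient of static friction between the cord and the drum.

μ ≈ 0.246

T₂/T₁ = e^{μβ} → μ = ln(T₂/T₁)/β.
β = 209.7° = 3.66 rad.
μ = ln(374/152)/3.66 = ln(2.461)/3.66 = 0.246.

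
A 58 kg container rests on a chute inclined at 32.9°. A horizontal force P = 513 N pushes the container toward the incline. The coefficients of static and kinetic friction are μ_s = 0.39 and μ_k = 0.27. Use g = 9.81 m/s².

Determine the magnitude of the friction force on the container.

The horizontal push has a component P sin θ into the surface, so N = m g cos θ + P sin θ = 477.7 + 278.6 = 756.4 N.
Along the incline, the net driving force (taking up-slope positive) is P cos θ − m g sin θ = 430.7 − 309.1 = 121.7 N, so equilibrium requires friction f = -121.7 N (down-slope).
The limit of static friction is μ_s N = 295 N.
|f_req| = 121.7 ≤ 295 N → the container is in equilibrium; friction equals the required value.

f ≈ 122 N (down the incline)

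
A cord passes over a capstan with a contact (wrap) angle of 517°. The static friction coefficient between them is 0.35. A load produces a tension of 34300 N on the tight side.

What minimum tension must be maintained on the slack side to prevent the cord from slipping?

T_min ≈ 1460 N

Capstan equation at impending slip: T_tight/T_slack = e^{μβ}.
β = 517° = 9.023 rad; e^{μβ} = e^{0.35×9.023} = 23.53.
T_slack = T_tight / e^{μβ} = 34300 / 23.53 = 1460 N.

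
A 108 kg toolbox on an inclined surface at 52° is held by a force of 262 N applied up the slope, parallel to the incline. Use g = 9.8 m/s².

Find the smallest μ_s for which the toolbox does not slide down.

μ_s,min ≈ 0.878

N = m g cos θ = 651.6 N.
Friction must make up the shortfall along the incline: f = m g sin θ − P = 834 − 262 = 572 N.
At the threshold f = μ_s N, so μ_s,min = 572/651.6 = 0.878.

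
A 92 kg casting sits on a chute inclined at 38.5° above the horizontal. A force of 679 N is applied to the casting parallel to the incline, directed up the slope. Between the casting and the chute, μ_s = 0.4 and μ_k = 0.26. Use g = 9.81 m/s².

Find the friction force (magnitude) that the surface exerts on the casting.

The normal reaction is N = m g cos θ = 706.3 N.
For equilibrium along the incline the friction force must supply f = m g sin θ − P = 561.8 − 679 = -117.2 N (positive meaning up-slope).
Static friction can supply at most μ_s N = 282.5 N.
Since |-117.2| ≤ 282.5 N, static friction is sufficient; f equals the required value, not μ_s N.

f ≈ 117 N (down the incline)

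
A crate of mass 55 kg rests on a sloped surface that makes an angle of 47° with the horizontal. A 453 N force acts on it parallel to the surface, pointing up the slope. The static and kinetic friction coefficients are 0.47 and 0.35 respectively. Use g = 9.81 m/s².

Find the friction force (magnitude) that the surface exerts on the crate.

f ≈ 58.4 N (down the incline)

The normal reaction is N = m g cos θ = 368 N.
For equilibrium along the incline the friction force must supply f = m g sin θ − P = 394.6 − 453 = -58.4 N (positive meaning up-slope).
The static-friction ceiling is μ_s N = 0.47 × 368 = 172.9 N.
Since |-58.4| ≤ 172.9 N, static friction is sufficient; f equals the required value, not μ_s N.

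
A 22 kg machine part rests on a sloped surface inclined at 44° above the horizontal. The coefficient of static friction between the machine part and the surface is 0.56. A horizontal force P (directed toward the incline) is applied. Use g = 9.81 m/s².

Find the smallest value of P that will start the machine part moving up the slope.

At impending motion up the slope, friction acts down-slope at its limit: f = μ_s N.
Perpendicular to the incline: N = m g cos θ + P sin θ.
Along the incline: P cos θ = m g sin θ + μ_s N = m g sin θ + μ_s (m g cos θ + P sin θ).
Solving, P (cos θ − μ_s sin θ) = m g (sin θ + μ_s cos θ), so P = 22×9.81×(sin 44° + 0.56 cos 44°)/(cos 44° − 0.56 sin 44°) = 216×1.097/0.3303 = 717 N.

P ≈ 717 N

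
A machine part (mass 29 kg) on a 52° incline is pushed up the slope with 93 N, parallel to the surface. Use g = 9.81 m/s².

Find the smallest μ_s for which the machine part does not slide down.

N = m g cos θ = 175.1 N.
Friction must make up the shortfall along the incline: f = m g sin θ − P = 224.2 − 93 = 131.2 N.
At the threshold f = μ_s N, so μ_s,min = 131.2/175.1 = 0.749.

μ_s,min ≈ 0.749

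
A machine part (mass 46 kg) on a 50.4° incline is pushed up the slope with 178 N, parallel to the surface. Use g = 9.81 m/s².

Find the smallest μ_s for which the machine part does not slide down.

μ_s,min ≈ 0.59

N = m g cos θ = 287.6 N.
Friction must make up the shortfall along the incline: f = m g sin θ − P = 347.7 − 178 = 169.7 N.
At the threshold f = μ_s N, so μ_s,min = 169.7/287.6 = 0.59.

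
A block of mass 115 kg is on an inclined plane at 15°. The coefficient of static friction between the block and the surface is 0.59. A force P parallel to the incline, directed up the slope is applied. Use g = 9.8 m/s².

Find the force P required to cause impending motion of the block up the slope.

At impending motion up the slope, friction acts down-slope at its limit: f = μ_s N.
P is parallel to the surface, so N = m g cos θ = 1090 N.
Along the incline: P = m g sin θ + μ_s N = 292 + 0.59×1090 = 934 N.

P ≈ 934 N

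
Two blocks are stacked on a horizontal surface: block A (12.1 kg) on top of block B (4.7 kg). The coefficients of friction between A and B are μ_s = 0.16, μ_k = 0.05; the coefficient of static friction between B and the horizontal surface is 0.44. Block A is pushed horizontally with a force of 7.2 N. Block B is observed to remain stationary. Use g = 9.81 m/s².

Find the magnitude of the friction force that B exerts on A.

f ≈ 7.2 N

Normal force at the A–B interface: N₁ = m_A g = 118.7 N.
Maximum static friction on A from B: μ_s N₁ = 0.16×118.7 = 18.99 N.
P = 7.2 N is within that limit, so A and B move together (both at rest); the A–B friction is simply f₁ = P = 7.2 N.
By Newton's third law B feels 7.2 N forward from A. With B stationary, the floor's static friction on B balances it: f₂ = 7.2 N (well within μ_s(m_A+m_B)g = 72.52 N).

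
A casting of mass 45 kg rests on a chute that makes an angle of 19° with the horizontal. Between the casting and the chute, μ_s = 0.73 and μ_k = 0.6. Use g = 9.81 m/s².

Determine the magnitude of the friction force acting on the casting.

Normal force: N = m g cos θ = 45 × 9.81 × cos 19° = 417.4 N.
For equilibrium along the incline, friction must balance the weight component: f = m g sin θ = 143.7 N up the slope.
The static-friction ceiling is μ_s N = 0.73 × 417.4 = 304.7 N.
Since |143.7| ≤ 304.7 N, the casting remains in static equilibrium and friction takes exactly the required value.

f ≈ 144 N (up the incline)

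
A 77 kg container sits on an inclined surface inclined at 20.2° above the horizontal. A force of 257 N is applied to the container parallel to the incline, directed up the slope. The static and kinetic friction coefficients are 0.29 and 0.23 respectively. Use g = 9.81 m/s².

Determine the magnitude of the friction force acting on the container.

The normal reaction is N = m g cos θ = 708.9 N.
Parallel to the incline, ΣF = 0 gives f = m g sin θ − P = 260.8 − 257 = 3.828 N (up-slope positive).
The static-friction ceiling is μ_s N = 0.29 × 708.9 = 205.6 N.
Since |3.828| ≤ 205.6 N, no slip — friction simply equals what equilibrium demands.

f ≈ 3.83 N (up the incline)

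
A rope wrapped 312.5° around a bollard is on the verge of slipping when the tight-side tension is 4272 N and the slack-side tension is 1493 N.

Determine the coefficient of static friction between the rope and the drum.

μ ≈ 0.193

T₂/T₁ = e^{μβ} → μ = ln(T₂/T₁)/β.
β = 312.5° = 5.454 rad.
μ = ln(4272/1493)/5.454 = ln(2.861)/5.454 = 0.193.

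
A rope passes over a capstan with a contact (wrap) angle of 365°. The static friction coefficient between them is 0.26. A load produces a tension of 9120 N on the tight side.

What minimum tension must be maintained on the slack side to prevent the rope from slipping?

T_min ≈ 1740 N

Capstan equation at impending slip: T_tight/T_slack = e^{μβ}.
β = 365° = 6.37 rad; e^{μβ} = e^{0.26×6.37} = 5.24.
T_slack = T_tight / e^{μβ} = 9120 / 5.24 = 1740 N.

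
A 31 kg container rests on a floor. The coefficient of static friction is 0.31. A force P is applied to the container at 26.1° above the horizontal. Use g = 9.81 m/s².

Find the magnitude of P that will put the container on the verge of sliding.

P ≈ 91.1 N

N = m g − P sin α (the pull lifts the container).
At impending slip, P cos α = μ_s N = μ_s (m g − P sin α).
Solving: P (cos α + μ_s sin α) = μ_s m g → P = 0.31×304/(cos 26.1° + 0.31 sin 26.1°) = 94.3/1.034 = 91.1 N.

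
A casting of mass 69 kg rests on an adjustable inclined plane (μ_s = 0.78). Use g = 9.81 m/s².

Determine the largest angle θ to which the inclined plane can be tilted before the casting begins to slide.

At the slip threshold, m g sin θ = μ_s · m g cos θ, so tan θ = μ_s.
θ_max = arctan(0.78) = 38°.

θ_max ≈ 38°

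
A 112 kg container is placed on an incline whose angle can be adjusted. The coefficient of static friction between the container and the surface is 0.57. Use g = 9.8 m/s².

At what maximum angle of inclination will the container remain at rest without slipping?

θ_max ≈ 29.7°

At the slip threshold, m g sin θ = μ_s · m g cos θ, so tan θ = μ_s.
θ_max = arctan(0.57) = 29.7°.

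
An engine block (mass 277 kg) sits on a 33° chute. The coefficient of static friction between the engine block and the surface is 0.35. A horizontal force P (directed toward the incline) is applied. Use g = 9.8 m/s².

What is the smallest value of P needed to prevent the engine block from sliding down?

The engine block tends to slide down (tan θ > μ_s), so at the point of impending slip friction acts up-slope at its limit: f = μ_s N.
Perpendicular to the incline: N = m g cos θ + P sin θ.
Along the incline: P cos θ + μ_s N = m g sin θ, i.e. P cos θ + μ_s (m g cos θ + P sin θ) = m g sin θ.
Solving, P (cos θ + μ_s sin θ) = m g (sin θ − μ_s cos θ), so P = 2710×0.2511/1.029 = 662 N.

P_min ≈ 662 N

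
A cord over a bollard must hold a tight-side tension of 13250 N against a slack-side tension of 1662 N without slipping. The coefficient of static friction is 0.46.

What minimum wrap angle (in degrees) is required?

T₂/T₁ = e^{μβ} → β = ln(T₂/T₁)/μ.
β = ln(13250/1662)/0.46 = 2.076/0.46 = 4.513 rad.
In degrees: β = 4.513 × 180/π = 259°.

β_min ≈ 259°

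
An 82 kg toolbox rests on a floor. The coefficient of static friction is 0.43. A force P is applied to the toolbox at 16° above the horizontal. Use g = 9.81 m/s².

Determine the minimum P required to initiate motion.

P ≈ 320 N

N = m g − P sin α (the pull lifts the toolbox).
At impending slip, P cos α = μ_s N = μ_s (m g − P sin α).
Solving: P (cos α + μ_s sin α) = μ_s m g → P = 0.43×804/(cos 16° + 0.43 sin 16°) = 346/1.08 = 320 N.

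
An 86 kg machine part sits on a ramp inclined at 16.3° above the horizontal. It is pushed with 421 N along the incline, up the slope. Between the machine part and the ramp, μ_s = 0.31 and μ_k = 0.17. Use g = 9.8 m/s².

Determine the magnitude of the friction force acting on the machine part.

f ≈ 184 N (down the incline)

The normal reaction is N = m g cos θ = 808.9 N.
For equilibrium along the incline the friction force must supply f = m g sin θ − P = 236.5 − 421 = -184.5 N (positive meaning up-slope).
Static friction can supply at most μ_s N = 250.8 N.
Since |-184.5| ≤ 250.8 N, static friction is sufficient; f equals the required value, not μ_s N.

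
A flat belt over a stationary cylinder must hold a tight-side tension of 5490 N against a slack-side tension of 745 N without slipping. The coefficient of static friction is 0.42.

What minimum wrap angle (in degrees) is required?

T₂/T₁ = e^{μβ} → β = ln(T₂/T₁)/μ.
β = ln(5490/745)/0.42 = 1.997/0.42 = 4.755 rad.
In degrees: β = 4.755 × 180/π = 272°.

β_min ≈ 272°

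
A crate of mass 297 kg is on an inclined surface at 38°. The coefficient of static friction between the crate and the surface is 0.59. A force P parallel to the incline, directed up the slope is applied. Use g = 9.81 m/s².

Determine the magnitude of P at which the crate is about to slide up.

P ≈ 3150 N

At impending motion up the slope, friction acts down-slope at its limit: f = μ_s N.
P is parallel to the surface, so N = m g cos θ = 2300 N.
Along the incline: P = m g sin θ + μ_s N = 1790 + 0.59×2300 = 3150 N.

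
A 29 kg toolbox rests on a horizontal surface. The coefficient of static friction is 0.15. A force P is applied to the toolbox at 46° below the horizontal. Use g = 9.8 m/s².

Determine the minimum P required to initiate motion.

P ≈ 72.7 N

N = m g + P sin α (the push presses the toolbox into the horizontal surface).
At impending slip, P cos α = μ_s N = μ_s (m g + P sin α).
Solving: P (cos α − μ_s sin α) = μ_s m g → P = 0.15×284/(cos 46° − 0.15 sin 46°) = 42.6/0.5868 = 72.7 N.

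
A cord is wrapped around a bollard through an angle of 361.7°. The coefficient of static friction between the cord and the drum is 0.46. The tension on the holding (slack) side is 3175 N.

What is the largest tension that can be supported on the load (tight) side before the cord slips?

T_max ≈ 57900 N

At impending slip the capstan equation gives T₂/T₁ = e^{μβ} with β in radians.
β = 361.7° × π/180 = 6.313 rad.
e^{μβ} = e^{0.46×6.313} = 18.25.
T₂ = T₁ · e^{μβ} = 3175 × 18.25 = 57900 N.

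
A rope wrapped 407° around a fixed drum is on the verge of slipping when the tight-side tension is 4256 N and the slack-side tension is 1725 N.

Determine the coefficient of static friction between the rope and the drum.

T₂/T₁ = e^{μβ} → μ = ln(T₂/T₁)/β.
β = 407° = 7.103 rad.
μ = ln(4256/1725)/7.103 = ln(2.467)/7.103 = 0.127.

μ ≈ 0.127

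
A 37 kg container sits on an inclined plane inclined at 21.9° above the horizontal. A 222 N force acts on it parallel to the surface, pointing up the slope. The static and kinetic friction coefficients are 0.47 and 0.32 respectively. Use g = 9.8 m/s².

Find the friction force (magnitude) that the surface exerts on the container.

The normal reaction is N = m g cos θ = 336.4 N.
For equilibrium along the incline the friction force must supply f = m g sin θ − P = 135.2 − 222 = -86.75 N (positive meaning up-slope).
The static-friction ceiling is μ_s N = 0.47 × 336.4 = 158.1 N.
Since |-86.75| ≤ 158.1 N, static friction is sufficient; f equals the required value, not μ_s N.

f ≈ 86.8 N (down the incline)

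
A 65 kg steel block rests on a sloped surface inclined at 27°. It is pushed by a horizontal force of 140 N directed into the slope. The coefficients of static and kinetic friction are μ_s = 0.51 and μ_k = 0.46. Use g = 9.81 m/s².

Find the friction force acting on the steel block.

Normal direction: N = m g cos θ + P sin θ = 631.7 N.
Parallel to the incline: P cos θ − m g sin θ = 124.7 − 289.5 = -164.7 N; the friction needed to balance this is 164.7 N acting up the slope.
The limit of static friction is μ_s N = 322.2 N.
Since 164.7 N is within the 322.2 N limit, the steel block stays put and friction is exactly 165 N.

f ≈ 165 N (up the incline)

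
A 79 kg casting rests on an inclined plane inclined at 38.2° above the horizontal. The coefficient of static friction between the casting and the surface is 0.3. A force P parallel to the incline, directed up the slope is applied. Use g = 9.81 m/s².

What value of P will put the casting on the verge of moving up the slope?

P ≈ 662 N

At impending motion up the slope, friction acts down-slope at its limit: f = μ_s N.
P is parallel to the surface, so N = m g cos θ = 609 N.
Along the incline: P = m g sin θ + μ_s N = 479 + 0.3×609 = 662 N.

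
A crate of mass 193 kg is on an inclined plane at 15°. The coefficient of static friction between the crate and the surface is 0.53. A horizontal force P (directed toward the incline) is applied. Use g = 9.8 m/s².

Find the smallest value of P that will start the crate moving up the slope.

P ≈ 1760 N

At impending motion up the slope, friction acts down-slope at its limit: f = μ_s N.
Perpendicular to the incline: N = m g cos θ + P sin θ.
Along the incline: P cos θ = m g sin θ + μ_s N = m g sin θ + μ_s (m g cos θ + P sin θ).
Solving, P (cos θ − μ_s sin θ) = m g (sin θ + μ_s cos θ), so P = 193×9.8×(sin 15° + 0.53 cos 15°)/(cos 15° − 0.53 sin 15°) = 1890×0.7708/0.8288 = 1760 N.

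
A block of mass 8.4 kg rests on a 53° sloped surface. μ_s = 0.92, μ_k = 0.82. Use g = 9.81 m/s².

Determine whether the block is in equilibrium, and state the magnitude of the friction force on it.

N = m g cos θ = 49.6 N.
Down-slope weight component: m g sin θ = 65.8 N.
μ_s N = 45.6 N.
65.8 > 45.6 N, so it slides; kinetic friction f = μ_k N = 0.82×49.6 = 40.7 N.

f ≈ 40.7 N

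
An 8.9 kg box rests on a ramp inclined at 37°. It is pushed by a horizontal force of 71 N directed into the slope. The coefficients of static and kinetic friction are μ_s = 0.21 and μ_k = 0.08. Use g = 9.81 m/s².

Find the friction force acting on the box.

f ≈ 4.16 N (down the incline)

Resolve perpendicular to the incline: N = m g cos θ + P sin θ = 8.9×9.81×cos 37° + 71×sin 37° = 112.5 N.
Along the incline, the net driving force (taking up-slope positive) is P cos θ − m g sin θ = 56.7 − 52.54 = 4.159 N, so equilibrium requires friction f = -4.159 N (down-slope).
Maximum static friction: μ_s N = 0.21 × 112.5 = 23.62 N.
Since 4.159 N is within the 23.62 N limit, the box stays put and friction is exactly 4.16 N.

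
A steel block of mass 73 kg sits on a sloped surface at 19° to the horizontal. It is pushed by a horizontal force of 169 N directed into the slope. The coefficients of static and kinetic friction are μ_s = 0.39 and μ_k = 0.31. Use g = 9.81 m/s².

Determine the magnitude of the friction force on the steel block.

f ≈ 73.4 N (up the incline)

Normal direction: N = m g cos θ + P sin θ = 732.1 N.
Along the incline, the net driving force (taking up-slope positive) is P cos θ − m g sin θ = 159.8 − 233.1 = -73.36 N, so equilibrium requires friction f = 73.36 N (up-slope).
Maximum static friction: μ_s N = 0.39 × 732.1 = 285.5 N.
Since 73.36 N is within the 285.5 N limit, the steel block stays put and friction is exactly 73.4 N.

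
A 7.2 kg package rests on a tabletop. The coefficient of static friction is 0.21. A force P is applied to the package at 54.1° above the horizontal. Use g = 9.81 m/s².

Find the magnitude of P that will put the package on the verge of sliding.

P ≈ 19.6 N

N = m g − P sin α (the pull lifts the package).
At impending slip, P cos α = μ_s N = μ_s (m g − P sin α).
Solving: P (cos α + μ_s sin α) = μ_s m g → P = 0.21×70.6/(cos 54.1° + 0.21 sin 54.1°) = 14.8/0.7565 = 19.6 N.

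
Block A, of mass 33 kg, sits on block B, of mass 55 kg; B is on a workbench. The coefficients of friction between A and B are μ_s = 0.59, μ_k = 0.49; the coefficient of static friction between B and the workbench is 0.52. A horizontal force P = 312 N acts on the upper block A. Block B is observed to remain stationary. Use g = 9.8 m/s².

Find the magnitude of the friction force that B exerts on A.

Between the blocks, N₁ = m_A g = 323.4 N.
So the A–B interface can sustain at most μ_s N₁ = 190.8 N of static friction.
Since P = 312 N > 190.8 N, A slides on B; the A–B friction is kinetic: f₁ = μ_k N₁ = 0.49×323.4 = 158 N.
By Newton's third law B feels 158 N forward from A. With B stationary, the floor's static friction on B balances it: f₂ = 158 N (well within μ_s(m_A+m_B)g = 448.4 N).

f ≈ 158 N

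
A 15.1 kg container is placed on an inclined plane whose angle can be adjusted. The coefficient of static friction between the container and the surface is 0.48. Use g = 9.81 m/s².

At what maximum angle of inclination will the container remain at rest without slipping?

θ_max ≈ 25.6°

At the slip threshold, m g sin θ = μ_s · m g cos θ, so tan θ = μ_s.
θ_max = arctan(0.48) = 25.6°.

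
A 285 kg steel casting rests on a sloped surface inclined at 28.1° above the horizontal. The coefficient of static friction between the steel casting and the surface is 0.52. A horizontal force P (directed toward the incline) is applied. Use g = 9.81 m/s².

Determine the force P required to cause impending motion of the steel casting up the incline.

At impending motion up the slope, friction acts down-slope at its limit: f = μ_s N.
Perpendicular to the incline: N = m g cos θ + P sin θ.
Along the incline: P cos θ = m g sin θ + μ_s N = m g sin θ + μ_s (m g cos θ + P sin θ).
Solving, P (cos θ − μ_s sin θ) = m g (sin θ + μ_s cos θ), so P = 285×9.81×(sin 28.1° + 0.52 cos 28.1°)/(cos 28.1° − 0.52 sin 28.1°) = 2800×0.9297/0.6372 = 4080 N.

P ≈ 4080 N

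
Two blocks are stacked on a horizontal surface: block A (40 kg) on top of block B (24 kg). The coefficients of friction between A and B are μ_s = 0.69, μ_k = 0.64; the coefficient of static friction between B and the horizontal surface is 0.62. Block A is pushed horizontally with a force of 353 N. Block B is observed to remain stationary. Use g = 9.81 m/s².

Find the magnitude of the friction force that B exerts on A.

f ≈ 251 N

The normal force B exerts on A is simply A's weight, N₁ = 392.4 N.
Maximum static friction on A from B: μ_s N₁ = 0.69×392.4 = 270.8 N.
P = 353 N exceeds that limit, so A slips over B and the interface friction becomes kinetic: f₁ = μ_k N₁ = 0.64×392.4 = 251 N.
By Newton's third law B feels 251 N forward from A. With B stationary, the floor's static friction on B balances it: f₂ = 251 N (well within μ_s(m_A+m_B)g = 389.3 N).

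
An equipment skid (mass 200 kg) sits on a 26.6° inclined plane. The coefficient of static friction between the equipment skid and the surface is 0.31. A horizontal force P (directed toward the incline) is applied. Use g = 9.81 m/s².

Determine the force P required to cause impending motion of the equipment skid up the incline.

P ≈ 1880 N

At impending motion up the slope, friction acts down-slope at its limit: f = μ_s N.
Perpendicular to the incline: N = m g cos θ + P sin θ.
Along the incline: P cos θ = m g sin θ + μ_s N = m g sin θ + μ_s (m g cos θ + P sin θ).
Solving, P (cos θ − μ_s sin θ) = m g (sin θ + μ_s cos θ), so P = 200×9.81×(sin 26.6° + 0.31 cos 26.6°)/(cos 26.6° − 0.31 sin 26.6°) = 1960×0.7249/0.7553 = 1880 N.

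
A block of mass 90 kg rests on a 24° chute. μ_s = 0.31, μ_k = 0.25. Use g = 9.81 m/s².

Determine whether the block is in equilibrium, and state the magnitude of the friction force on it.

N = m g cos θ = 807 N.
Down-slope weight component: m g sin θ = 359 N.
μ_s N = 250 N.
359 > 250 N, so it slides; kinetic friction f = μ_k N = 0.25×807 = 202 N.

f ≈ 202 N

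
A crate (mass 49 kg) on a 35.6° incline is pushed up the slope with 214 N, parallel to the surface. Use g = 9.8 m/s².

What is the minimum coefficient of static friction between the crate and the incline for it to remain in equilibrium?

N = m g cos θ = 390.5 N.
Friction must make up the shortfall along the incline: f = m g sin θ − P = 279.5 − 214 = 65.54 N.
At the threshold f = μ_s N, so μ_s,min = 65.54/390.5 = 0.168.

μ_s,min ≈ 0.168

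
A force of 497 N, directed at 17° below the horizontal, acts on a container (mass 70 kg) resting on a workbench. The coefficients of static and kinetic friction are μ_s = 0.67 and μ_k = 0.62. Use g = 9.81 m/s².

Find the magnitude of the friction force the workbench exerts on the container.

Vertical equilibrium gives N = m g + P sin α = 832 N.
The horizontal driving force is P cos α = 475.3 N, so equilibrium needs friction f = 475.3 N.
The static-friction limit is μ_s N = 557.4 N.
Since 475.3 N does not exceed the limit, the container stays at rest and f = 475 N.

f ≈ 475 N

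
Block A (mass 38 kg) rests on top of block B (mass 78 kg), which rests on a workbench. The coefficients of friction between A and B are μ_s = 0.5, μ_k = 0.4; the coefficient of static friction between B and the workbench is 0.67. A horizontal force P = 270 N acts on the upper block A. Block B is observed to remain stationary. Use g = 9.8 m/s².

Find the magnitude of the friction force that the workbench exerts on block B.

Normal force at the A–B interface: N₁ = m_A g = 372.4 N.
So the A–B interface can sustain at most μ_s N₁ = 186.2 N of static friction.
P = 270 N exceeds that limit, so A slips over B and the interface friction becomes kinetic: f₁ = μ_k N₁ = 0.4×372.4 = 149 N.
By Newton's third law B feels 149 N forward from A. With B stationary, the floor's static friction on B balances it: f₂ = 149 N (well within μ_s(m_A+m_B)g = 761.7 N).

f ≈ 149 N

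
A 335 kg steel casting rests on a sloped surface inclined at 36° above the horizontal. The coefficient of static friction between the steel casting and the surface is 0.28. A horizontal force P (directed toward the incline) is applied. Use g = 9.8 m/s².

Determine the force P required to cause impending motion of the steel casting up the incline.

At impending motion up the slope, friction acts down-slope at its limit: f = μ_s N.
Perpendicular to the incline: N = m g cos θ + P sin θ.
Along the incline: P cos θ = m g sin θ + μ_s N = m g sin θ + μ_s (m g cos θ + P sin θ).
Solving, P (cos θ − μ_s sin θ) = m g (sin θ + μ_s cos θ), so P = 335×9.8×(sin 36° + 0.28 cos 36°)/(cos 36° − 0.28 sin 36°) = 3280×0.8143/0.6444 = 4150 N.

P ≈ 4150 N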